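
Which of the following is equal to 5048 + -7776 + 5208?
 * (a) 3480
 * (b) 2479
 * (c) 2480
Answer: c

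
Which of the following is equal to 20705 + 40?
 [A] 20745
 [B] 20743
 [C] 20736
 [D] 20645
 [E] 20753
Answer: A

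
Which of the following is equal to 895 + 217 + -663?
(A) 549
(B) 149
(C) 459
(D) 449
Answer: D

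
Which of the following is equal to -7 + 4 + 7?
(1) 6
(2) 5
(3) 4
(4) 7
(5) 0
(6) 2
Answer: 3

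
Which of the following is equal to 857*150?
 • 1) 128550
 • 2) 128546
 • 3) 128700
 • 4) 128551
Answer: 1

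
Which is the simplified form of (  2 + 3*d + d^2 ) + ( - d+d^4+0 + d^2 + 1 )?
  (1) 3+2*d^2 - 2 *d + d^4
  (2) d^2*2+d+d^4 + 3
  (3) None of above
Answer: 3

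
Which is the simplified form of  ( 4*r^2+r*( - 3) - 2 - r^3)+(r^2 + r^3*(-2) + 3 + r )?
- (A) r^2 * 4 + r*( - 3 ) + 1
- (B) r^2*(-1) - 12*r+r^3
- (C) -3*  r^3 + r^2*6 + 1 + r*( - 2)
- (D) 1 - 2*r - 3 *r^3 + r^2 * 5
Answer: D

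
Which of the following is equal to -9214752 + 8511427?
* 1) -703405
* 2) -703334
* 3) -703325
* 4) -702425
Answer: 3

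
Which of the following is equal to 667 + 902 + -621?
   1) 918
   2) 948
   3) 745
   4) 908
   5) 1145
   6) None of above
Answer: 2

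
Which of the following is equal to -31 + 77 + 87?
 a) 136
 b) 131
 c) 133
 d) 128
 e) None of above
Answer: c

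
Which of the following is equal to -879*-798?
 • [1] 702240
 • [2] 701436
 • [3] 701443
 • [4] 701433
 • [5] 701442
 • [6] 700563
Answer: 5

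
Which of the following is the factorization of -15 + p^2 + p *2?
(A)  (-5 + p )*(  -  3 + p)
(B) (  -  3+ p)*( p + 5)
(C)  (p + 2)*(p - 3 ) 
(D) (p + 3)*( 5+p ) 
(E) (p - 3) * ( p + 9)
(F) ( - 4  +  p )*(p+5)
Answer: B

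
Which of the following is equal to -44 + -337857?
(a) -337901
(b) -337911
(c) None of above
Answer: a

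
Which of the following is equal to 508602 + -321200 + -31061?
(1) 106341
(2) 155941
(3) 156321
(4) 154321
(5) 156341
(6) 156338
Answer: 5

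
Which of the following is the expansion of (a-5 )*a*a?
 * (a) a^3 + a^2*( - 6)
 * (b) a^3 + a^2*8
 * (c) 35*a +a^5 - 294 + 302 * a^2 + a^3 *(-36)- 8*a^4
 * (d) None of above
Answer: d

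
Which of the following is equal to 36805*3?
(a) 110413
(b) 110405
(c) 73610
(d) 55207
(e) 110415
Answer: e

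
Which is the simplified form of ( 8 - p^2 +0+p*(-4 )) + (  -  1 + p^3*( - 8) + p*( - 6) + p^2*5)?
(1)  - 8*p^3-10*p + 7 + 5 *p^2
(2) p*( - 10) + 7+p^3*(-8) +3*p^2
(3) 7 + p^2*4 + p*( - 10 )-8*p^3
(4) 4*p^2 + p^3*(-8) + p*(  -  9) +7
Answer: 3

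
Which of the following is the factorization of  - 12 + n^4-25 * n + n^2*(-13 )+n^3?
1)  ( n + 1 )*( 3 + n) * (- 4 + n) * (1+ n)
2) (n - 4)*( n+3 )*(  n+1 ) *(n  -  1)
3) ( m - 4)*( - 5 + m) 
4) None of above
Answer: 1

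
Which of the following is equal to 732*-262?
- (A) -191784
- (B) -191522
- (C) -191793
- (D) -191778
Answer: A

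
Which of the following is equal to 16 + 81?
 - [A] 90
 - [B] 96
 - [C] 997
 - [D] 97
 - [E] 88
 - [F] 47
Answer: D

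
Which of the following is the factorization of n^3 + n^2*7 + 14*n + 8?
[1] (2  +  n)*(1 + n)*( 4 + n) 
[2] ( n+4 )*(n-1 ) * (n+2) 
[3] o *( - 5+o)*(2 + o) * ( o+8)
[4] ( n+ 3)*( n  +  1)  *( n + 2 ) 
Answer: 1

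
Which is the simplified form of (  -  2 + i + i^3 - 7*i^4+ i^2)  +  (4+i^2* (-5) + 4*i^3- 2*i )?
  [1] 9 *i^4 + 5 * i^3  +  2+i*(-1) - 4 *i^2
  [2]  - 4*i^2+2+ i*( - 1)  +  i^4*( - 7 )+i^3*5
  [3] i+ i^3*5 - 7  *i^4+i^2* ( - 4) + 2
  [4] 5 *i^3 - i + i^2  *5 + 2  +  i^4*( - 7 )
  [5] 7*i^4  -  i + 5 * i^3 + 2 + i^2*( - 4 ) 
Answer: 2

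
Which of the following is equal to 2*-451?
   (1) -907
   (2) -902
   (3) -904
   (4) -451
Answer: 2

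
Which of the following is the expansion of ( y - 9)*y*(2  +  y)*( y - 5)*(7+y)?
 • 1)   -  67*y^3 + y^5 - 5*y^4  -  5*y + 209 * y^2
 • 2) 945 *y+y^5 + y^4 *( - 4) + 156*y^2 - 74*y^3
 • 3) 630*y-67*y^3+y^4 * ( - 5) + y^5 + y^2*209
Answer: 3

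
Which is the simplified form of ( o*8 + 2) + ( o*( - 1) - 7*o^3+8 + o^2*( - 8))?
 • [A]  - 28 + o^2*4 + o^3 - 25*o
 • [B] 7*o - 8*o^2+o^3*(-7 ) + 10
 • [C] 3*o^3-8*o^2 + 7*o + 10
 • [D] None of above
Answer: B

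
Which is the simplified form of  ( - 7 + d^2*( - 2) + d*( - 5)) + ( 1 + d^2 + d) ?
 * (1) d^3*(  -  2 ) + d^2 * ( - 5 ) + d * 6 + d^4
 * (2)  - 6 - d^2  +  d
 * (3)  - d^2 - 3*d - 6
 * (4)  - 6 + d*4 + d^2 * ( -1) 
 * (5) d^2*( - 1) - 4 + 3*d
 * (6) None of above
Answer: 6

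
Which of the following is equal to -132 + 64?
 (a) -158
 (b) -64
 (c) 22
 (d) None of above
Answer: d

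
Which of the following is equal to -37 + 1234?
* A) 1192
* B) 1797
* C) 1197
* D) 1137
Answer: C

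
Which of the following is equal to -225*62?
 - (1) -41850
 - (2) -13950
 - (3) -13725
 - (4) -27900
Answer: 2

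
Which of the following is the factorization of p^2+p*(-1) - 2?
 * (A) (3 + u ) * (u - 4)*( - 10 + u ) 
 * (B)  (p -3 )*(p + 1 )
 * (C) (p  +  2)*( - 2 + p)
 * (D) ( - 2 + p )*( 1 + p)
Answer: D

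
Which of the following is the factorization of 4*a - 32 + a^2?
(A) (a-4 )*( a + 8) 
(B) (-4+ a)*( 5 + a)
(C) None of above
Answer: A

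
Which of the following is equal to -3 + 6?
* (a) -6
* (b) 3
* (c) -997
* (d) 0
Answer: b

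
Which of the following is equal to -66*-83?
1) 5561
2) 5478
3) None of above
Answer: 2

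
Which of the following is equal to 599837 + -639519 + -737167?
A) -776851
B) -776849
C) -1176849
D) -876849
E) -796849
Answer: B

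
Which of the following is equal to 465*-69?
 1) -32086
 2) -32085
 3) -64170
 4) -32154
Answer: 2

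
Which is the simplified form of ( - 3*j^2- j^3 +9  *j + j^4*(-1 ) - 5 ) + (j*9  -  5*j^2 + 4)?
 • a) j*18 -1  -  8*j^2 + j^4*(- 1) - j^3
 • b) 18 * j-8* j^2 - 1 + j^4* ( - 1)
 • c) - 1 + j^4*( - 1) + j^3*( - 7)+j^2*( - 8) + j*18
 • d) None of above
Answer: a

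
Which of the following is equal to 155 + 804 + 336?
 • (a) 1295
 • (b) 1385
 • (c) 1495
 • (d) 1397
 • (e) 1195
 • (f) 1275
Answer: a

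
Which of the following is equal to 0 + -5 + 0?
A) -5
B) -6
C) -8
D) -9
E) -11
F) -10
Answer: A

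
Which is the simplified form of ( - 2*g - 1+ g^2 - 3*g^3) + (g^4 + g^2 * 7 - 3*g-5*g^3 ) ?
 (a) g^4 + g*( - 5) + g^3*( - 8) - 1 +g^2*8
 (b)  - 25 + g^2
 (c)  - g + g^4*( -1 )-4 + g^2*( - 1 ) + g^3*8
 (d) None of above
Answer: a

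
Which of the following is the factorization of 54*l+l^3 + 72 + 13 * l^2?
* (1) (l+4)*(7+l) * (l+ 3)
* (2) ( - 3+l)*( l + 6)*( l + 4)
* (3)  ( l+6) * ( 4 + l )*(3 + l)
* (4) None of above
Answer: 3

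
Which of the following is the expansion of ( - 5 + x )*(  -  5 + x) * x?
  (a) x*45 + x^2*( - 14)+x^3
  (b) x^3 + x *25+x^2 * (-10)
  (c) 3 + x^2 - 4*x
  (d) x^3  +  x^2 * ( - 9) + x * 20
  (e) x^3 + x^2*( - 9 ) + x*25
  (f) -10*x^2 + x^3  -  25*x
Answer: b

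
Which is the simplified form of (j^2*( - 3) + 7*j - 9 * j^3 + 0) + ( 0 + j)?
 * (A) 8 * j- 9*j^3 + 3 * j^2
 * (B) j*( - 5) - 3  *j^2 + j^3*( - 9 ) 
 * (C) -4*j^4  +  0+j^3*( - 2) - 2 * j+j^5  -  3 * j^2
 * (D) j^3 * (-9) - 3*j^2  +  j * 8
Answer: D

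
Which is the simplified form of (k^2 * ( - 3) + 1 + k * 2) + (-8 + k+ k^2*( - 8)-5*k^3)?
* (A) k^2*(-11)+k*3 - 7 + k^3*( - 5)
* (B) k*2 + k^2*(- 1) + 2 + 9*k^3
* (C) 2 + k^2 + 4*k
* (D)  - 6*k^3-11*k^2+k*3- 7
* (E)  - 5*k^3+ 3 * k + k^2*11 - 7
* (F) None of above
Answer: A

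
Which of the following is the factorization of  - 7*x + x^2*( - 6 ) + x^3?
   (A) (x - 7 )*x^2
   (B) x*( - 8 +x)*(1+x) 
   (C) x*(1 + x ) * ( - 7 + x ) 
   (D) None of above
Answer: C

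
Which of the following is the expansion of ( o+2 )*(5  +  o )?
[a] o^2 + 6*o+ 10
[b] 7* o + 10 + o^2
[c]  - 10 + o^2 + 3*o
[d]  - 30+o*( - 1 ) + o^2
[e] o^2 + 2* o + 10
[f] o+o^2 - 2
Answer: b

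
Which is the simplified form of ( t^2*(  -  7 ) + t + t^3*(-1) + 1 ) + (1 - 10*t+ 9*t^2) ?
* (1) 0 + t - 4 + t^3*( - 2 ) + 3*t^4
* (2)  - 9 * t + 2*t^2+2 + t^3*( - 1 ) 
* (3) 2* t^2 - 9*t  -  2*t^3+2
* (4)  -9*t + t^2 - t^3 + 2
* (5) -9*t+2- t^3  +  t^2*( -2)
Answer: 2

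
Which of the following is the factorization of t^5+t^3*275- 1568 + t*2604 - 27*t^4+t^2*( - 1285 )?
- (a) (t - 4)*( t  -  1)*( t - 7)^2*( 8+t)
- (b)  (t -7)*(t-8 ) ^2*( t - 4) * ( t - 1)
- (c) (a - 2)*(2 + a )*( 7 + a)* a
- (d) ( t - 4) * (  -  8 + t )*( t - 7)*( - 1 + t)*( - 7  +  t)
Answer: d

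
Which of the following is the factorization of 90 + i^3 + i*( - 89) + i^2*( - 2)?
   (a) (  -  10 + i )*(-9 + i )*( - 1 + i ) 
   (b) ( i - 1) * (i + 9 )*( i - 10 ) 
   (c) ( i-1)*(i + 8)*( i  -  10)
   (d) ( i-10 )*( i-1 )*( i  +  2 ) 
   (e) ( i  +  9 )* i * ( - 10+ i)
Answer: b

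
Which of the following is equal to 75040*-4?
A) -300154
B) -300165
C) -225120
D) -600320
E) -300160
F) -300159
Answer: E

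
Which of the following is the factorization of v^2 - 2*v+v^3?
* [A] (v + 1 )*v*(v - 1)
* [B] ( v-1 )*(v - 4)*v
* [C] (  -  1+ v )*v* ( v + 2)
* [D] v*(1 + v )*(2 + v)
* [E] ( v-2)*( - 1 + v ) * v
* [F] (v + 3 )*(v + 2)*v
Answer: C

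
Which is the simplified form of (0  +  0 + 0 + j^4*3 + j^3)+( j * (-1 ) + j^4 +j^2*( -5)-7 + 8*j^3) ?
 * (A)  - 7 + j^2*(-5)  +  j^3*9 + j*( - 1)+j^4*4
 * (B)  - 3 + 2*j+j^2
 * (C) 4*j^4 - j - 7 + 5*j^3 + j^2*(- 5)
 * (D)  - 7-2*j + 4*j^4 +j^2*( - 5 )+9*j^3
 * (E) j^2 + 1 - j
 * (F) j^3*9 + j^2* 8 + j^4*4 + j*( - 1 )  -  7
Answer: A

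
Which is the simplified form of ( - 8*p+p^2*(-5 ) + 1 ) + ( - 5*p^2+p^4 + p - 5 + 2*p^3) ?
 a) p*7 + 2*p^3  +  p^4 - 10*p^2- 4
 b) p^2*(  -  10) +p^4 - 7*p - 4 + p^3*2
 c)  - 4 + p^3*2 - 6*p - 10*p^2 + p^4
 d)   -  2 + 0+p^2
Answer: b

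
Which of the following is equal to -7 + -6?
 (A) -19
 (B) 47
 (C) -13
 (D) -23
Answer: C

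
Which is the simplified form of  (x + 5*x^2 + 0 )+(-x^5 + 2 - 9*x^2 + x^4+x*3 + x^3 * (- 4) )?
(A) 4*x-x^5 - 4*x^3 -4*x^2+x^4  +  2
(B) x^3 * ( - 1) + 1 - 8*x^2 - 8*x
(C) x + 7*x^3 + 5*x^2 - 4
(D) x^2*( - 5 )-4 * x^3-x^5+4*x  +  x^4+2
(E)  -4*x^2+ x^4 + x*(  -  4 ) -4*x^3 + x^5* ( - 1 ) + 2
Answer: A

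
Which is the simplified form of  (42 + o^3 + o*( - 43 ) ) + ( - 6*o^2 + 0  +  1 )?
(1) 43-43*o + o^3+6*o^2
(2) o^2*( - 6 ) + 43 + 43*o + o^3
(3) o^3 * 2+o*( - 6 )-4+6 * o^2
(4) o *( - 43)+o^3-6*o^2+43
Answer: 4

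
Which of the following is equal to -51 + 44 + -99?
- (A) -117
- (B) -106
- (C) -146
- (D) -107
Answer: B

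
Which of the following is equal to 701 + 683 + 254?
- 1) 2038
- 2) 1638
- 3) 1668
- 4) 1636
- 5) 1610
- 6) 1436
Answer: 2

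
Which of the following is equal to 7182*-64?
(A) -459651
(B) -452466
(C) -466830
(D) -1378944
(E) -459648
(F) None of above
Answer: E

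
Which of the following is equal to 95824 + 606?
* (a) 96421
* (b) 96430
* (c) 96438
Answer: b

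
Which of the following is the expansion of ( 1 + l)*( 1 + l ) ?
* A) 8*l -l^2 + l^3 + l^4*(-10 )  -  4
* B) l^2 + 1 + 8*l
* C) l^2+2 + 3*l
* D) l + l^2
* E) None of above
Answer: E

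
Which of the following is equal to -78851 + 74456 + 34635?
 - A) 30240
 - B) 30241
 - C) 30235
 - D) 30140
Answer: A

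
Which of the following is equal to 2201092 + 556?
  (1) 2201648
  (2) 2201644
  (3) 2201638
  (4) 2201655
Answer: 1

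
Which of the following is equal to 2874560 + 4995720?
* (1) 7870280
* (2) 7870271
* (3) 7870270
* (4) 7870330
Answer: 1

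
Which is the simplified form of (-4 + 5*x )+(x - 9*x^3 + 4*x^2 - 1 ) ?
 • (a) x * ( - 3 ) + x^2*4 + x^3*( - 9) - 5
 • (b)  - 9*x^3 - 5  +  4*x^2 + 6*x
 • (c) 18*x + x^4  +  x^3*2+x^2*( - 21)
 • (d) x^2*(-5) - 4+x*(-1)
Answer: b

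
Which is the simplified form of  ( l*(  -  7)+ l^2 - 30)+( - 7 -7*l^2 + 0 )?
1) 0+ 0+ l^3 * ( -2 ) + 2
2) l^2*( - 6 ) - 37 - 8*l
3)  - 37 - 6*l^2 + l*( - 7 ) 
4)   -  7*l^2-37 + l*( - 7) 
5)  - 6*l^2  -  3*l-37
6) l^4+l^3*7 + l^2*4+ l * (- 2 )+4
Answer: 3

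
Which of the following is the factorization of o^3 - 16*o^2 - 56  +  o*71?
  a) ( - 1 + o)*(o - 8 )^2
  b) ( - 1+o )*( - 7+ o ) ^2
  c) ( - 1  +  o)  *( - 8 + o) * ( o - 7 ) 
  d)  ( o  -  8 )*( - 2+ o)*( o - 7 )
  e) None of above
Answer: c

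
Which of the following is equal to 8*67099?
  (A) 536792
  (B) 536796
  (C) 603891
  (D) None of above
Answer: A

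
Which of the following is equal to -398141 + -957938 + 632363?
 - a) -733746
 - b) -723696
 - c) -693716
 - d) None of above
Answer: d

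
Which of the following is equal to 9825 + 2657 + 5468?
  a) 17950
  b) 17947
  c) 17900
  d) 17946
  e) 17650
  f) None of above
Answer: a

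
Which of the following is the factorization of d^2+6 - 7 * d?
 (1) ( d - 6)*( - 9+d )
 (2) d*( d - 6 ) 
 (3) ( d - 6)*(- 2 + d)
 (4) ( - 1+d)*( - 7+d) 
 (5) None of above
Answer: 5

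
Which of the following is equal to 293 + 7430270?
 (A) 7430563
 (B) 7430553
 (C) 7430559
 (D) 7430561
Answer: A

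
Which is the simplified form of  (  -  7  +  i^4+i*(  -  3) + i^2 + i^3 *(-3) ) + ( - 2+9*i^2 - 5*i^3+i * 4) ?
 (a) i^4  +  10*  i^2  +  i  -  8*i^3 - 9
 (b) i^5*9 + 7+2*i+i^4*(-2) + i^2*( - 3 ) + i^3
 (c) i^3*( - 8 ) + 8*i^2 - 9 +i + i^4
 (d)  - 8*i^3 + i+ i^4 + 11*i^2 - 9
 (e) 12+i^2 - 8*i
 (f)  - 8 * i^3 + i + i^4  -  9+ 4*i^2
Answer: a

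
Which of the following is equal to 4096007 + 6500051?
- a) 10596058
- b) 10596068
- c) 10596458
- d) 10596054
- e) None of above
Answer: a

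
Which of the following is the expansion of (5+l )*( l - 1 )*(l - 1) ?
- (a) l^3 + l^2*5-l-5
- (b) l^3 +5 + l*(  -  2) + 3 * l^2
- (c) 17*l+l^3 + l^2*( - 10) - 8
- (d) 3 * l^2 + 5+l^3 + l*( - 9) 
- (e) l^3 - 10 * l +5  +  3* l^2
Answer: d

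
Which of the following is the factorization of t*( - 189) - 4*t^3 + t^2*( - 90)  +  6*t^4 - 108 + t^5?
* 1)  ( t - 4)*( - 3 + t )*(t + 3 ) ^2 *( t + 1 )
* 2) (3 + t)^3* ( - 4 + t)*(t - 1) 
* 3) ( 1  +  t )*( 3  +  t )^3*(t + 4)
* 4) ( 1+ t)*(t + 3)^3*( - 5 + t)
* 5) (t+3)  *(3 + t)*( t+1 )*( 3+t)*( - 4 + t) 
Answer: 5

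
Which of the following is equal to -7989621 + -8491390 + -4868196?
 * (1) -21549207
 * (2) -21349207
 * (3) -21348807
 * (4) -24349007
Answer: 2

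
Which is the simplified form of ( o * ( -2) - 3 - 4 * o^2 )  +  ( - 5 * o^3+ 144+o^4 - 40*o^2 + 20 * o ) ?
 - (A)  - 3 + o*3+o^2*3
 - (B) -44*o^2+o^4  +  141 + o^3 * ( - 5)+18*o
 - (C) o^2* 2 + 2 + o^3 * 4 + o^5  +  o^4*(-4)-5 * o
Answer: B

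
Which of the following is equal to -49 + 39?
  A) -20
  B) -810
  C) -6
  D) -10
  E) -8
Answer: D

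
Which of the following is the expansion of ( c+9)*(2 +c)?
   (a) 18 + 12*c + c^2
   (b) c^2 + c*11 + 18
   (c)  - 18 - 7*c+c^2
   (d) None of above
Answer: b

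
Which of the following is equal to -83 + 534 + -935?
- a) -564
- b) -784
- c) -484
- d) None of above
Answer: c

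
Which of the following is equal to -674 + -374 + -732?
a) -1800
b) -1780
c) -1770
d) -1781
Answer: b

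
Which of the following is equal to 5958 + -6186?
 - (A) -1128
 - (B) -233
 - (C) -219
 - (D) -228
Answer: D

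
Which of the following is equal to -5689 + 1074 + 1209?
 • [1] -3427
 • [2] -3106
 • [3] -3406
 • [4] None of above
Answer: 3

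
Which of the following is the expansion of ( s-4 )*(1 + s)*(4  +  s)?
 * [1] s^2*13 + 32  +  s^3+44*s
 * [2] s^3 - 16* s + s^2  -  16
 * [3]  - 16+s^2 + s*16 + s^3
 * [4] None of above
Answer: 2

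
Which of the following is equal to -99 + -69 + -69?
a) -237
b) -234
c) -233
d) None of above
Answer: a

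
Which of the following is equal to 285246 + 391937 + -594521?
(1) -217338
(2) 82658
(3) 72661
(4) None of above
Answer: 4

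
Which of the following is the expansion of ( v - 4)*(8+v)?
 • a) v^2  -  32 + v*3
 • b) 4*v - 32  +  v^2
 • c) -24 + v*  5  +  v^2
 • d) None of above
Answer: b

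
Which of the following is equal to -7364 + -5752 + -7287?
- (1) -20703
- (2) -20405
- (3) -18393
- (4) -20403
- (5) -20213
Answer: 4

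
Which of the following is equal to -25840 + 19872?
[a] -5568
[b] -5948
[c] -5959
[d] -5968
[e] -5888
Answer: d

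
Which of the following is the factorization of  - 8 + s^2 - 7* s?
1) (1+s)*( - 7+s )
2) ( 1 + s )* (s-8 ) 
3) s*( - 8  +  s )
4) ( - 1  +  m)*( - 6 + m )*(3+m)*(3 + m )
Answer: 2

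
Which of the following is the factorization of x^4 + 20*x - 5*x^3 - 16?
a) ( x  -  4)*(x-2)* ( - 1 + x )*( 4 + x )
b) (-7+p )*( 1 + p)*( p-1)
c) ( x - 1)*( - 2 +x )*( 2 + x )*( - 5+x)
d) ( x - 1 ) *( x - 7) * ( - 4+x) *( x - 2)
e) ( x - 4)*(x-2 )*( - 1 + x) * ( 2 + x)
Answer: e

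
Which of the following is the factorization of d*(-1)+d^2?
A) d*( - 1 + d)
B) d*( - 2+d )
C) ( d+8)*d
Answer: A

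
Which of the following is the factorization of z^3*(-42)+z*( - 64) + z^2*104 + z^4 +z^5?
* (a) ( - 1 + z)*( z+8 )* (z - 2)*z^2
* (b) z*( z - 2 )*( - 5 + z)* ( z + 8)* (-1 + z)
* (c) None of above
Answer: c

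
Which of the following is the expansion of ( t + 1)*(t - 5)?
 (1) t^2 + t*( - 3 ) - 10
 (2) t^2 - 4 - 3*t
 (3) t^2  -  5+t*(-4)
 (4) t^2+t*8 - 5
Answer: 3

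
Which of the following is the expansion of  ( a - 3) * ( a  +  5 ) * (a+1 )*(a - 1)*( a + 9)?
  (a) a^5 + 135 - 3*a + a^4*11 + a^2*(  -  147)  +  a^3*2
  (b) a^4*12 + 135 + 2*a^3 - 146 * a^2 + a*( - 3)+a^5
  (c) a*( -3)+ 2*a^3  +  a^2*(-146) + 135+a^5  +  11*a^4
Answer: c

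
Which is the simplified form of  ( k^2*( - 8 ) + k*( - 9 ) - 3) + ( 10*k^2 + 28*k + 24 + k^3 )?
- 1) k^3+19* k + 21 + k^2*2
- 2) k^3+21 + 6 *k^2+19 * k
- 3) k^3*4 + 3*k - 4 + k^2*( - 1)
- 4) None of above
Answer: 1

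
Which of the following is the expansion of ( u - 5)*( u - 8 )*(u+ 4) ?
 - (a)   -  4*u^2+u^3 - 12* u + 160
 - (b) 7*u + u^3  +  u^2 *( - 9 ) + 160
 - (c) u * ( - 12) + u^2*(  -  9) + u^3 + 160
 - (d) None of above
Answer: c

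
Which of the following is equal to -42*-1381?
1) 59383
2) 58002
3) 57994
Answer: 2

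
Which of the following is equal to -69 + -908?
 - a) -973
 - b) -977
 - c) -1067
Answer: b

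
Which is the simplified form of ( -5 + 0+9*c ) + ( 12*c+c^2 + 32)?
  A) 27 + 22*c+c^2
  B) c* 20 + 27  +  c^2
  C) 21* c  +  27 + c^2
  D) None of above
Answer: C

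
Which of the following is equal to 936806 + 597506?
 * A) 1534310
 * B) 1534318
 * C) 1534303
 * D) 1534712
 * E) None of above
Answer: E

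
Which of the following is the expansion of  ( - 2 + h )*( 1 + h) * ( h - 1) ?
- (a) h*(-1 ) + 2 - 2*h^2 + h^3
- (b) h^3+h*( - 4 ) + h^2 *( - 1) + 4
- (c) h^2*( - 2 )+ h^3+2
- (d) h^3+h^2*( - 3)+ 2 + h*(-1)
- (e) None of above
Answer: a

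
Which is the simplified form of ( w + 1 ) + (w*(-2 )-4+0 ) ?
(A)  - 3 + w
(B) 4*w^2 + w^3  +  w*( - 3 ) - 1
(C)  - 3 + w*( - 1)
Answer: C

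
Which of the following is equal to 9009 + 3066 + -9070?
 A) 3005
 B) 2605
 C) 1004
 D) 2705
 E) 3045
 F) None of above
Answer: A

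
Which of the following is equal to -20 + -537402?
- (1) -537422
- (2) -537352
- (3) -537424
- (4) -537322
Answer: 1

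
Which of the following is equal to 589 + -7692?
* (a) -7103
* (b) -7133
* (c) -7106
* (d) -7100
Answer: a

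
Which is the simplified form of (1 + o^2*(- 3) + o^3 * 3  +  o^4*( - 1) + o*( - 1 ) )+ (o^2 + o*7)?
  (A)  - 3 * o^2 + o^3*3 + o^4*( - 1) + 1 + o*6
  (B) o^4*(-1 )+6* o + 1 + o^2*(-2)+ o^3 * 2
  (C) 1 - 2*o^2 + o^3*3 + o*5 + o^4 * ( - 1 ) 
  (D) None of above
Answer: D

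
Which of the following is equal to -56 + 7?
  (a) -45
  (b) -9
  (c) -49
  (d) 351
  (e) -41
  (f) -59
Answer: c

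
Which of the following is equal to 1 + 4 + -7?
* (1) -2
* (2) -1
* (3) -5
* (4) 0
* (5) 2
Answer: 1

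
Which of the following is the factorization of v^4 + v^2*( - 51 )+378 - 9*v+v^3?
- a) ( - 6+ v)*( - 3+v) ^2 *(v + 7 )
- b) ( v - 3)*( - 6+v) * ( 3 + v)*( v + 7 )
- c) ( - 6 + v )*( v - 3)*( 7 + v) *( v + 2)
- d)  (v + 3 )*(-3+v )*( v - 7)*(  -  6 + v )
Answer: b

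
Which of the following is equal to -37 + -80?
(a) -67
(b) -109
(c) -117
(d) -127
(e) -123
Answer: c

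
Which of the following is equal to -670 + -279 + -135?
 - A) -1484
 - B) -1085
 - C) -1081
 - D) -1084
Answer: D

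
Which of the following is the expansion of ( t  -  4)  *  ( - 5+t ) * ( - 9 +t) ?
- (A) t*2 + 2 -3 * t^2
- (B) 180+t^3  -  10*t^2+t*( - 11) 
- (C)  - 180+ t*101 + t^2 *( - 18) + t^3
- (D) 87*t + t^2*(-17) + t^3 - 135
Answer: C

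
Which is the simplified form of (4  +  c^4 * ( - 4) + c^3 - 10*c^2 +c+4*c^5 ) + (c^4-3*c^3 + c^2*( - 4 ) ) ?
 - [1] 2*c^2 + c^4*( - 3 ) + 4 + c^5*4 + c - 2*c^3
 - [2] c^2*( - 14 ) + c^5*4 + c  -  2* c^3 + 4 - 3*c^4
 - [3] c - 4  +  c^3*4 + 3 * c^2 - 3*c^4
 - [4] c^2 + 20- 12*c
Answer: 2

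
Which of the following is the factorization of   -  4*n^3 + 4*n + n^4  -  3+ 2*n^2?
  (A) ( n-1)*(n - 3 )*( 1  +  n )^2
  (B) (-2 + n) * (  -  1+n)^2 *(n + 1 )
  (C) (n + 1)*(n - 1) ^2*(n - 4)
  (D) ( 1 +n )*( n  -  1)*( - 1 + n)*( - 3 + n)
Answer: D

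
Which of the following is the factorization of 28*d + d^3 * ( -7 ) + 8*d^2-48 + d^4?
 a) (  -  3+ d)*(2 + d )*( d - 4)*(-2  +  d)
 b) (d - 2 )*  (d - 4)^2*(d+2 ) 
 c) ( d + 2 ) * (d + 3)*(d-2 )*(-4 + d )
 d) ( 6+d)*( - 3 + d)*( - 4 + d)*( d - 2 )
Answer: a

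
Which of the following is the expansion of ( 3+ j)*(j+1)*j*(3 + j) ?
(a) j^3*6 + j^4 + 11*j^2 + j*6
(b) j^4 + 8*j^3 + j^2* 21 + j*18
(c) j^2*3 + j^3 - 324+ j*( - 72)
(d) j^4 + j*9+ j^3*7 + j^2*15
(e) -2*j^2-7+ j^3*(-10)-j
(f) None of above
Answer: d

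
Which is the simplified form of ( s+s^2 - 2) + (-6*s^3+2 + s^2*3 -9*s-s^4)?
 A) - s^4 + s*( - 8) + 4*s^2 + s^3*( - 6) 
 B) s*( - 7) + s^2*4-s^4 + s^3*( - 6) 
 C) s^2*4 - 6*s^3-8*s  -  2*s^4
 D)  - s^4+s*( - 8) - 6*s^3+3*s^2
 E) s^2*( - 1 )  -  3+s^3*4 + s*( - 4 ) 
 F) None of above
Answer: A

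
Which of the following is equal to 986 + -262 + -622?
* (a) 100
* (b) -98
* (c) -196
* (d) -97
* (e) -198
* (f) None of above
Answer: f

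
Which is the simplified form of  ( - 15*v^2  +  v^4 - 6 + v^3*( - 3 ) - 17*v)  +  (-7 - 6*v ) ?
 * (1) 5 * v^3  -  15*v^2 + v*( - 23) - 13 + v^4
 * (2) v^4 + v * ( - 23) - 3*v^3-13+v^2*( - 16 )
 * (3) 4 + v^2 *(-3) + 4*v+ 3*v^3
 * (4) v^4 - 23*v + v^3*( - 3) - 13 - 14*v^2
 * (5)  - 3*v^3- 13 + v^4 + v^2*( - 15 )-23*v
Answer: 5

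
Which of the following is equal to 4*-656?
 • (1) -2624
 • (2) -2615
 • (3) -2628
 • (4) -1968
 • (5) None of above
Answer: 1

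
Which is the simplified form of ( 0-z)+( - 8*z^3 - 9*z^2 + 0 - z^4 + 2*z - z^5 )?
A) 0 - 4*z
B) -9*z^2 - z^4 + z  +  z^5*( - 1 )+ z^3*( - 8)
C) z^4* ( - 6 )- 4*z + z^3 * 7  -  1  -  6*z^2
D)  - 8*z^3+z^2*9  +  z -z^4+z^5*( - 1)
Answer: B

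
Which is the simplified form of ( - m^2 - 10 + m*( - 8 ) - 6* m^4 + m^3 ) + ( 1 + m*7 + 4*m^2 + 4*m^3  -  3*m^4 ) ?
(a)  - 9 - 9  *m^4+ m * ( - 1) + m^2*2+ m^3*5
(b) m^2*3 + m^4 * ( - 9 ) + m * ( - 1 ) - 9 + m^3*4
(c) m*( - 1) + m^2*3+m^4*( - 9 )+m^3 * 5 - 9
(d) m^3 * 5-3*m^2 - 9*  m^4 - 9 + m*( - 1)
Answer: c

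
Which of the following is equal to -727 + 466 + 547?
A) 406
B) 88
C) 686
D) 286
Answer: D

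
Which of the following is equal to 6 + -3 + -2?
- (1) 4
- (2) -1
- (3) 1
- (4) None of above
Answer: 3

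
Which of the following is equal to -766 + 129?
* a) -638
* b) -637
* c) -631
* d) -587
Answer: b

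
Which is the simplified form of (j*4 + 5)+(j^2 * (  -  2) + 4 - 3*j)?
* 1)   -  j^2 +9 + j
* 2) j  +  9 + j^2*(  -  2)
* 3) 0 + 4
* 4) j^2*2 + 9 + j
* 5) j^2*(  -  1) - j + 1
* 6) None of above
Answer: 2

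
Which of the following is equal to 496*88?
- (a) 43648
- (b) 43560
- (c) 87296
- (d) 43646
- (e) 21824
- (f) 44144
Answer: a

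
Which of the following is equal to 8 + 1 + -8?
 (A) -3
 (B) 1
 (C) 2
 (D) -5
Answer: B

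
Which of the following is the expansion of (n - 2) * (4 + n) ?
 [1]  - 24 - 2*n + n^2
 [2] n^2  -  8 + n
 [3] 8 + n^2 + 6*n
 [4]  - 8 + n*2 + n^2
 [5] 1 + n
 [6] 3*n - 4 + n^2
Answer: 4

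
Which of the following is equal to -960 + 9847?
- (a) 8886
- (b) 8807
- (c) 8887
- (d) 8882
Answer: c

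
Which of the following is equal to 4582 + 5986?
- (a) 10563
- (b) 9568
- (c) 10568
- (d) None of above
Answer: c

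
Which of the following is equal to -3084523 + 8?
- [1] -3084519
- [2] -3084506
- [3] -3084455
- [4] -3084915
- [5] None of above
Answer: 5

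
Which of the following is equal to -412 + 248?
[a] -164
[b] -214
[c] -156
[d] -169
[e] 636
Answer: a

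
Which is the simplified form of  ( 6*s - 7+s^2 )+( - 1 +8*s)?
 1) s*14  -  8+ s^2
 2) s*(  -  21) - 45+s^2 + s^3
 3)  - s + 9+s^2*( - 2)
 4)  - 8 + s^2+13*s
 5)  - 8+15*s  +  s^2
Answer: 1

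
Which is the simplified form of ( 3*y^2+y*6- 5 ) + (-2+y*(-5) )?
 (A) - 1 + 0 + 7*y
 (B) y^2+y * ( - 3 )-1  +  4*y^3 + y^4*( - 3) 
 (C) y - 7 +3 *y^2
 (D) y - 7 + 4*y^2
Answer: C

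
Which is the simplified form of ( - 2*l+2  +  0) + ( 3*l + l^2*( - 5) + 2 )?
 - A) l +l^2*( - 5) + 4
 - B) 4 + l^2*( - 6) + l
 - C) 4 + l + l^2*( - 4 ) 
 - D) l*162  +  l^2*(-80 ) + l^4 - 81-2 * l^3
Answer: A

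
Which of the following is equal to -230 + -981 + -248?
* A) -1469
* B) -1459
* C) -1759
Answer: B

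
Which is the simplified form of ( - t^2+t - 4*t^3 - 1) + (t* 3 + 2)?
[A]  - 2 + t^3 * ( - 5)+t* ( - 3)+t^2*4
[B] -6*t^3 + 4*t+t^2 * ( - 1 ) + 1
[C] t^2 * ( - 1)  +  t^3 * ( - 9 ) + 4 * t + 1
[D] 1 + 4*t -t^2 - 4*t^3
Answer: D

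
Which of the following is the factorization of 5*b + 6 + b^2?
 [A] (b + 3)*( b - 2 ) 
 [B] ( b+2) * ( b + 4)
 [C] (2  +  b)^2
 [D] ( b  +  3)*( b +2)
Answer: D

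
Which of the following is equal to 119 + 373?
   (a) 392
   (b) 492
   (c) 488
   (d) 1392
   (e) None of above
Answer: b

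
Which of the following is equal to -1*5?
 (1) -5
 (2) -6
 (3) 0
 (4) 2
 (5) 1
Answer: 1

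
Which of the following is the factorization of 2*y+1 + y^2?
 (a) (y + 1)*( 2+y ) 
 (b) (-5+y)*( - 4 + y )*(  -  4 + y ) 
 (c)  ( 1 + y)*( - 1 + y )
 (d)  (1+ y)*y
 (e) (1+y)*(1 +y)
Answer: e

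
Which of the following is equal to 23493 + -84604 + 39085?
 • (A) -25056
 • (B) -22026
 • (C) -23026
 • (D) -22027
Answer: B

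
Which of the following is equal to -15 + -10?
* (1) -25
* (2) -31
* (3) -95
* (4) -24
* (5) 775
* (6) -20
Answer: 1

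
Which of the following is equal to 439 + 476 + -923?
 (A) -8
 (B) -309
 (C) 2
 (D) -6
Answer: A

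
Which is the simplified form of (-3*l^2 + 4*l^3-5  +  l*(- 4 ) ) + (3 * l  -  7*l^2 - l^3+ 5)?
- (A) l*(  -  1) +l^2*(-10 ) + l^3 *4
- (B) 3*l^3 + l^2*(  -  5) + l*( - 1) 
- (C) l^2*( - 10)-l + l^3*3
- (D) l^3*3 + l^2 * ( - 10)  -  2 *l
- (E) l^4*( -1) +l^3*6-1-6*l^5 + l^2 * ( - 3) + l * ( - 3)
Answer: C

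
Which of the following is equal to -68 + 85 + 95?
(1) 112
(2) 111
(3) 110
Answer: 1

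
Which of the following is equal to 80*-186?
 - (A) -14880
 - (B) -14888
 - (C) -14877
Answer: A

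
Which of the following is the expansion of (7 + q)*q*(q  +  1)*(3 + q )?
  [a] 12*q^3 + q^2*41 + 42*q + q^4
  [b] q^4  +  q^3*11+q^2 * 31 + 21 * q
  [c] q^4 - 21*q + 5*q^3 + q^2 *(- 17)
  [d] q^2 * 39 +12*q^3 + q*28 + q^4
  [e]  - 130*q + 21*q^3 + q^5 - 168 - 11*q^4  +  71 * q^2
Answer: b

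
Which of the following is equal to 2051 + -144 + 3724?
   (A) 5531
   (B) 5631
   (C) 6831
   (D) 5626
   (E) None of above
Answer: B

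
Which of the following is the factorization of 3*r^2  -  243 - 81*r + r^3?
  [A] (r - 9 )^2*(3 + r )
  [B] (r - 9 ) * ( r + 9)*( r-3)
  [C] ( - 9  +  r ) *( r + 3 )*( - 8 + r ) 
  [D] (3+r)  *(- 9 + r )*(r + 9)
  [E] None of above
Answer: D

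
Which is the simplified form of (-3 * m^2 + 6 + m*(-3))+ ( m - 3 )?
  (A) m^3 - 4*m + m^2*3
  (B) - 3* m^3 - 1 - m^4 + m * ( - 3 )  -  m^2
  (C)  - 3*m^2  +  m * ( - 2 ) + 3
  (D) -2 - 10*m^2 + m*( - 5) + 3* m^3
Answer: C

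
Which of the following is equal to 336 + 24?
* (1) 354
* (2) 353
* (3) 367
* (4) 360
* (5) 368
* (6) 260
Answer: 4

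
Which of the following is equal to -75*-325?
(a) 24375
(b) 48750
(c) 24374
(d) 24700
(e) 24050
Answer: a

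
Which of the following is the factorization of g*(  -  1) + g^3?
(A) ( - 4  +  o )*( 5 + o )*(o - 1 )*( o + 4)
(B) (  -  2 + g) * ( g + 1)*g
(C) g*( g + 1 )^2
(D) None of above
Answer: D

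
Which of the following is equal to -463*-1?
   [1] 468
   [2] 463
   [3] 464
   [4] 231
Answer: 2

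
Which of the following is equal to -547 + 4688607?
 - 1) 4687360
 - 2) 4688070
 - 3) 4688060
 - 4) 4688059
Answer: 3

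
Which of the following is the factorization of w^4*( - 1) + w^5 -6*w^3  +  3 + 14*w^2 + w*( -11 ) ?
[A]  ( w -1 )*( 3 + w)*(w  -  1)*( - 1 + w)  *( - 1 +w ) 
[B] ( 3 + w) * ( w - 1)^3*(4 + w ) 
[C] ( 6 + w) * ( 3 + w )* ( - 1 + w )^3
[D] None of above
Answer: A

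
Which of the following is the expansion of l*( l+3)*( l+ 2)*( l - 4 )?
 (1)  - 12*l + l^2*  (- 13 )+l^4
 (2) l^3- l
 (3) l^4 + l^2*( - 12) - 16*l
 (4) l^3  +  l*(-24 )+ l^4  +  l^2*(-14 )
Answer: 4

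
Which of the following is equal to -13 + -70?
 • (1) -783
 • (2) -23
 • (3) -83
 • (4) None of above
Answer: 3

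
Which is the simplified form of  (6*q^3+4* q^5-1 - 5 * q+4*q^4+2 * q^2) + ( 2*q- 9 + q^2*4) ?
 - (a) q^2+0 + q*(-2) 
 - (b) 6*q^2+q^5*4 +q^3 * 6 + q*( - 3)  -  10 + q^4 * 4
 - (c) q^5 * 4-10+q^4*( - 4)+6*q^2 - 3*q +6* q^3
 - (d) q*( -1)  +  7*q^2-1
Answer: b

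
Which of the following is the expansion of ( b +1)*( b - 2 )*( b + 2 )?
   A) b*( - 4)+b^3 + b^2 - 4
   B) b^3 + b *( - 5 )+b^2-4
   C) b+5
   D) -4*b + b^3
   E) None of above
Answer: A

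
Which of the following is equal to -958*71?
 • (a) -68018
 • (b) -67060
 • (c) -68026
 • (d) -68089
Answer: a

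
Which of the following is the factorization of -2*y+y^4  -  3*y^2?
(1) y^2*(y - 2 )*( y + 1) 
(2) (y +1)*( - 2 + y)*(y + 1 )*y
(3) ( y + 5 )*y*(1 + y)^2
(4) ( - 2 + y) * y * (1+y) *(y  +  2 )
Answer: 2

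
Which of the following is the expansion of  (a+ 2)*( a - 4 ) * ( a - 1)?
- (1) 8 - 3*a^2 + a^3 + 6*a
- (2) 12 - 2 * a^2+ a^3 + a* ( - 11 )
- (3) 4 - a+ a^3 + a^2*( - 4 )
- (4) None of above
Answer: 4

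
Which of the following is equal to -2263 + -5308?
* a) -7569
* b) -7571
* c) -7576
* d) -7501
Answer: b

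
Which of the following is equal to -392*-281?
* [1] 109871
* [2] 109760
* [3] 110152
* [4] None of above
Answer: 3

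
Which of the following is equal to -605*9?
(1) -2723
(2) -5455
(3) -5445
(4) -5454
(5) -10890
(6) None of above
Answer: 3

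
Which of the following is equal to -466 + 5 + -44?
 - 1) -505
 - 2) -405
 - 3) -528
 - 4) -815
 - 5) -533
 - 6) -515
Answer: 1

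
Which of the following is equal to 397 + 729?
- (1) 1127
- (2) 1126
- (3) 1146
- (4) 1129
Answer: 2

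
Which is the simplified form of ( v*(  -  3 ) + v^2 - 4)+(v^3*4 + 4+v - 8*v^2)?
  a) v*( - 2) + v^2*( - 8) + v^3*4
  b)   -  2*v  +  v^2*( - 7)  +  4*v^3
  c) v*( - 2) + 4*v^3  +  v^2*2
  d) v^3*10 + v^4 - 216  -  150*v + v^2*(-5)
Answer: b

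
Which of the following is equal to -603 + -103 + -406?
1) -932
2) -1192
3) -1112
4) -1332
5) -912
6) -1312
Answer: 3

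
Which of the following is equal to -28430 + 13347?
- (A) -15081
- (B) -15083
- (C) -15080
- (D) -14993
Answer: B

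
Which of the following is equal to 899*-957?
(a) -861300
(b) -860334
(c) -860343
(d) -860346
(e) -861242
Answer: c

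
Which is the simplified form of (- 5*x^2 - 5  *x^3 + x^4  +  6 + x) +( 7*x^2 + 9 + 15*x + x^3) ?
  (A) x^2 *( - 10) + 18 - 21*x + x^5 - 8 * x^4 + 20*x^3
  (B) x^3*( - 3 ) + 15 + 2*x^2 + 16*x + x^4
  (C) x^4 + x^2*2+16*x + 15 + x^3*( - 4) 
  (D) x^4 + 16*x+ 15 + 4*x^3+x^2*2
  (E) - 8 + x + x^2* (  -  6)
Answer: C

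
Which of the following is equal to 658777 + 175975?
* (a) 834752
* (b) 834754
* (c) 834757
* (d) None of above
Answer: a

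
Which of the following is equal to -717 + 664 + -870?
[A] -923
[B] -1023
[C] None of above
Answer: A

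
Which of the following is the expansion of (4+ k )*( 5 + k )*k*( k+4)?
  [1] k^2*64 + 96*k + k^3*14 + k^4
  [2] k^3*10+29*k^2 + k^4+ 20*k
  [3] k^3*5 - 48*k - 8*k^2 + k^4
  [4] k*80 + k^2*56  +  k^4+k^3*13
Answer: 4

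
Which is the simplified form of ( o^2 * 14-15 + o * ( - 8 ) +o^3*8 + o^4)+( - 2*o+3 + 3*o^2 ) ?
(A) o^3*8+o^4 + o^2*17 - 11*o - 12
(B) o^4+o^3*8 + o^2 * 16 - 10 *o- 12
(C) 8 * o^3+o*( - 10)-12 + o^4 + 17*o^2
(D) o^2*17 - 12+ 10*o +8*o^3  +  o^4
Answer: C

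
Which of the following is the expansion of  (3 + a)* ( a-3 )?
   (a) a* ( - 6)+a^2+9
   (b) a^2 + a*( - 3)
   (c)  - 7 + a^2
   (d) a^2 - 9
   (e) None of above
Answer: d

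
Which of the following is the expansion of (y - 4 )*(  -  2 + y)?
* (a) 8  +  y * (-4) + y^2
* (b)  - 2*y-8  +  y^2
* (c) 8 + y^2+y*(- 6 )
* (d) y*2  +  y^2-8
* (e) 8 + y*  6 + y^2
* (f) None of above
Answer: c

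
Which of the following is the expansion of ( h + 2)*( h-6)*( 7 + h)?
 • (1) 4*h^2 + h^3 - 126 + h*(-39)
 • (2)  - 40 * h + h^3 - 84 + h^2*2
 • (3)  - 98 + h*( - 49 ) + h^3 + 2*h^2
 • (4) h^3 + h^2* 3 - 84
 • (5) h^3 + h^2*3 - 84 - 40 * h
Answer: 5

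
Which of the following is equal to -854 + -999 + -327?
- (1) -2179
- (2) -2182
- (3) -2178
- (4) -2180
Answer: 4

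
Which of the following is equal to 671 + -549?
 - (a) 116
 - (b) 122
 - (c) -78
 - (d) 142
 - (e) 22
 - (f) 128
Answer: b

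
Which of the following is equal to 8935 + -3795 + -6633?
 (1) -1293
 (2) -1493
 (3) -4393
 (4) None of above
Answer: 2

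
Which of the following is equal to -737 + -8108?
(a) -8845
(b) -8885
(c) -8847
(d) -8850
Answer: a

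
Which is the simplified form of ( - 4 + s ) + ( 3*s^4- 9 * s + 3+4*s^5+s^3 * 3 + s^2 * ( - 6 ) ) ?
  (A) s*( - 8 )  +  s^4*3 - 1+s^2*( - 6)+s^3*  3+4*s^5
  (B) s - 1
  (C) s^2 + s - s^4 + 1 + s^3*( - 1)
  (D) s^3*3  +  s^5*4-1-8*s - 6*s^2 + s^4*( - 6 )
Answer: A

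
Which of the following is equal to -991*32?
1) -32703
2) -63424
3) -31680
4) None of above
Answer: 4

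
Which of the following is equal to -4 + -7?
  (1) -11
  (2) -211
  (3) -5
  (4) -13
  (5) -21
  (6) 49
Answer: 1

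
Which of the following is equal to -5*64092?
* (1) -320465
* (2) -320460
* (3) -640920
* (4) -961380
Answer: 2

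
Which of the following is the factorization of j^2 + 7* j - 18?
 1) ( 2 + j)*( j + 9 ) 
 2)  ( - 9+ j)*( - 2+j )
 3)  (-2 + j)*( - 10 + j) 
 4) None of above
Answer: 4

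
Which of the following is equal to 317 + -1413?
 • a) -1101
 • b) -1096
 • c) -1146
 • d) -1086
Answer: b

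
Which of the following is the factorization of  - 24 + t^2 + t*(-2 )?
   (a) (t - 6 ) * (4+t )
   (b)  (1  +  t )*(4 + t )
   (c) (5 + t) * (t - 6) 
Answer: a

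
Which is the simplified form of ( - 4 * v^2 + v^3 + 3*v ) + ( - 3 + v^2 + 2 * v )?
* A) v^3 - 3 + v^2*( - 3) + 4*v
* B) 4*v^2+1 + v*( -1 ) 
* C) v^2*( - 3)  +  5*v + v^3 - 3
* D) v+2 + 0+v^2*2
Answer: C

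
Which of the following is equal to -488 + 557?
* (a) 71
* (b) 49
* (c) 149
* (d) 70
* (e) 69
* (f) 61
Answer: e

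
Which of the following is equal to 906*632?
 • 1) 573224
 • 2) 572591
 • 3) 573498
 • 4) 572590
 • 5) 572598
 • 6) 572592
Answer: 6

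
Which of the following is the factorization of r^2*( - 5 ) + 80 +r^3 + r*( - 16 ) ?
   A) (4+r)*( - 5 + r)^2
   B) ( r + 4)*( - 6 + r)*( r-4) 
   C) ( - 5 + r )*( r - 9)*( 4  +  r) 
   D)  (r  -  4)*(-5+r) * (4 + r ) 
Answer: D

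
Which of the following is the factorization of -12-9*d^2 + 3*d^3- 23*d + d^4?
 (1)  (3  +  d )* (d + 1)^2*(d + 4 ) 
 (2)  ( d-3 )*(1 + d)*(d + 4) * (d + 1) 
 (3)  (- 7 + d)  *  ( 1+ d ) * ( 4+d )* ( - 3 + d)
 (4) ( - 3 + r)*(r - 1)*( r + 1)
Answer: 2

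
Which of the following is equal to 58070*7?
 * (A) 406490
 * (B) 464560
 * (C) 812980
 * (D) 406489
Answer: A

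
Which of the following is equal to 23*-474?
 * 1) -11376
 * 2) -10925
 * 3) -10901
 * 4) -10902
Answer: 4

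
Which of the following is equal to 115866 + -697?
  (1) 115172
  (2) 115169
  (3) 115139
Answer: 2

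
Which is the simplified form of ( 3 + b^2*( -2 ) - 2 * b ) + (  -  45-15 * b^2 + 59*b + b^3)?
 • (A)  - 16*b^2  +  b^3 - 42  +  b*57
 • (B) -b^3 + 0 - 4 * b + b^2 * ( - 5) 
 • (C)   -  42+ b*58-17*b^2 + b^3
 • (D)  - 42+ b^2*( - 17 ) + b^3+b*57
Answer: D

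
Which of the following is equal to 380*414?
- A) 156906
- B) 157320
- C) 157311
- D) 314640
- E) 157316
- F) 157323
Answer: B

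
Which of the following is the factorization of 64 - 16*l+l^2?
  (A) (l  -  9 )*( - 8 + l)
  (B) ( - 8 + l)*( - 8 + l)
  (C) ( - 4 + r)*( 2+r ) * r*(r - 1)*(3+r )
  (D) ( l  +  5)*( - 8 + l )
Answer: B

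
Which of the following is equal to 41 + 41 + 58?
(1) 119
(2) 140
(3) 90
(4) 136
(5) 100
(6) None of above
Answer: 2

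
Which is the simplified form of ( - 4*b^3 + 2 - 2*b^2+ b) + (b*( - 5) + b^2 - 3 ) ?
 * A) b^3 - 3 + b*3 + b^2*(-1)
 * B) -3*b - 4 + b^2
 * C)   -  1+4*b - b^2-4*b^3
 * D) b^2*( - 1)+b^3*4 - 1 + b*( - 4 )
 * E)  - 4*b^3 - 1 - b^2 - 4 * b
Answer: E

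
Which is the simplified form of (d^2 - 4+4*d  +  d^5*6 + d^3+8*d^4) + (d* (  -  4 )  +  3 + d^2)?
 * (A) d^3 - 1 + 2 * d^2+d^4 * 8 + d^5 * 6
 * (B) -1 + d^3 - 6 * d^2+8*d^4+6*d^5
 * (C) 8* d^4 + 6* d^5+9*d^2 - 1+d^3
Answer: A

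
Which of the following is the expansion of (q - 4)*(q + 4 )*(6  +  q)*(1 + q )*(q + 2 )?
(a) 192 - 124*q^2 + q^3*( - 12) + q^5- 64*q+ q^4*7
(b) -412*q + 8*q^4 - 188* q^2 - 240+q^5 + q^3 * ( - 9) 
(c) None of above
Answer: c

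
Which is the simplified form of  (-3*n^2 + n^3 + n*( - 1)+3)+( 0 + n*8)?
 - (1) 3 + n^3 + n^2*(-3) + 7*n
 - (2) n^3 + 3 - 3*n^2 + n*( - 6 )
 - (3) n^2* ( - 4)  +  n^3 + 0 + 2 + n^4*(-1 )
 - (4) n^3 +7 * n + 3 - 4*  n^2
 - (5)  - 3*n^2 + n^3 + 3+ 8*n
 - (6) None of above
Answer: 1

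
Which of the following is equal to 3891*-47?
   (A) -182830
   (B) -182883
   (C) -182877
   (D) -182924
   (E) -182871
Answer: C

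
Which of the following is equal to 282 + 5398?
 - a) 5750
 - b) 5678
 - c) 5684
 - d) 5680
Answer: d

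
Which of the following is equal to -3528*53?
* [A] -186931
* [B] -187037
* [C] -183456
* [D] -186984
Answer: D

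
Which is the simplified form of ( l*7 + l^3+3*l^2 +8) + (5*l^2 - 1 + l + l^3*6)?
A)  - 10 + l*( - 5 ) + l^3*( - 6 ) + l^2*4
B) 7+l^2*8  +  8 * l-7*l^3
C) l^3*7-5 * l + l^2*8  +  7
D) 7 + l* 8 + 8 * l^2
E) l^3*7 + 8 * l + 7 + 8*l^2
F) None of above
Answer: E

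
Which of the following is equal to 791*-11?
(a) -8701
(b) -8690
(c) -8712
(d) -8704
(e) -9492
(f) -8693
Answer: a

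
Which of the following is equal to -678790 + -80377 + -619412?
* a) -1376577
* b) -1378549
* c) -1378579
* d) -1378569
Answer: c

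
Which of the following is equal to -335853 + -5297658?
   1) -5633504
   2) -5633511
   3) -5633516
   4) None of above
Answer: 2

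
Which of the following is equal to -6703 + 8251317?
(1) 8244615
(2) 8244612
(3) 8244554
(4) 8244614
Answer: 4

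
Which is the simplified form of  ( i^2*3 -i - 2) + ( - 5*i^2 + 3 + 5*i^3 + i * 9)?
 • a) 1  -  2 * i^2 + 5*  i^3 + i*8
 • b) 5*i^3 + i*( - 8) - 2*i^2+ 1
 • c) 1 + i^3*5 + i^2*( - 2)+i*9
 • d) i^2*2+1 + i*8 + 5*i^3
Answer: a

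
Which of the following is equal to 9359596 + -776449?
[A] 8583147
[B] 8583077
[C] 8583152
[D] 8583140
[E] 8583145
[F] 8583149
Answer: A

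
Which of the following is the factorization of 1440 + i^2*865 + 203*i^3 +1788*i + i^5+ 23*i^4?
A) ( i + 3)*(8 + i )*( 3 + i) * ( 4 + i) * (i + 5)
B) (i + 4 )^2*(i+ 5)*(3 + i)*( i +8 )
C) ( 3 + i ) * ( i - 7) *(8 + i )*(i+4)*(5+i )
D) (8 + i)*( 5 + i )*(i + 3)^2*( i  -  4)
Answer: A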